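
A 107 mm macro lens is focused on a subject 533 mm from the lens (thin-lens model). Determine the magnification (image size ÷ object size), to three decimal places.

0.251×

Thin lens: 1/f = 1/dₒ + 1/dᵢ → 1/dᵢ = 1/107 − 1/533 = 0.0074696 mm⁻¹, so dᵢ ≈ 133.8756 mm.
Magnification m = dᵢ/dₒ = 133.8756/533 ≈ 0.25117.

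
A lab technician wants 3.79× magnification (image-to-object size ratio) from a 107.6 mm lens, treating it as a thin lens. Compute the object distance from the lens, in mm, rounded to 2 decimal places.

135.99 mm

With m = dᵢ/dₒ and 1/f = 1/dₒ + 1/dᵢ, substituting dᵢ = m·dₒ gives 1/f = (1 + 1/m)/dₒ, hence dₒ = f·(1 + 1/m).
dₒ = 107.6 × (1 + 1/3.79) = 107.6 × 1.26385 ≈ 135.991 mm.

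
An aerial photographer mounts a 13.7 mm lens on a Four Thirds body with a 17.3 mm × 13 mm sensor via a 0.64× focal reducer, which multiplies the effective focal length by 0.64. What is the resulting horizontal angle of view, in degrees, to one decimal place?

Effective focal length f = 13.7 × 0.64 = 8.768 mm.
α = 2·arctan(17.3 / (2 × 8.768)) = 2·arctan(0.98654) ≈ 89.2237°.

89.2°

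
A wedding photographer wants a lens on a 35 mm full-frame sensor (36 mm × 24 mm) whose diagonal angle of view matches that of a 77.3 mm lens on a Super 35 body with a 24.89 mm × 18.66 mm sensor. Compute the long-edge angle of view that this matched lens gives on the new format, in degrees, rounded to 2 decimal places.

Sensor diagonal = √(24.89² + 18.66²) = √967.7077 ≈ 31.1080 mm.
Sensor diagonal = √(36² + 24²) = √1872.0000 ≈ 43.2666 mm.
Equal diagonal AOV ⇒ f₂ = f₁ · 43.2666/31.1080 = 77.3 × 1.39085 ≈ 107.5128 mm.
Long-edge AOV on the new format = 2·arctan(36 / (2 × 107.5128)) = 2·arctan(0.16742) ≈ 19.0088°.

19.01°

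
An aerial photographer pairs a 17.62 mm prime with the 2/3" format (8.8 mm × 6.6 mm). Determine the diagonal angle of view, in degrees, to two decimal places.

Sensor diagonal = √(8.8² + 6.6²) = √121.0000 ≈ 11.0000 mm.
Angle of view α = 2·arctan(d/2f) with d = 11.0000 mm and f = 17.62 mm.
d/2f = 0.31215; arctan(0.31215) ≈ 17.3355°, so α ≈ 34.6710°.

34.67°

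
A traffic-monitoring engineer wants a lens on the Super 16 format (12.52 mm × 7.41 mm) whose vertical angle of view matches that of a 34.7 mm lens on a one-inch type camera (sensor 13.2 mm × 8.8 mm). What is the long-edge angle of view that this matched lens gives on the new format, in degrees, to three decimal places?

24.185°

Equal vertical AOV ⇒ f₂ = f₁ · 7.41/8.8 = 34.7 × 0.84205 ≈ 29.2190 mm.
Long-edge AOV on the new format = 2·arctan(12.52 / (2 × 29.2190)) = 2·arctan(0.21424) ≈ 24.1850°.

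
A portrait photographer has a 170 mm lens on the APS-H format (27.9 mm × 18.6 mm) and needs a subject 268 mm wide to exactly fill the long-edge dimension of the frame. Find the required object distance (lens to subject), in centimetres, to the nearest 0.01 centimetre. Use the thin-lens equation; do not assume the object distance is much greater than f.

180.30 cm

Magnification m = w/W = dᵢ/dₒ; combined with 1/f = 1/dₒ + 1/dᵢ this gives dₒ = f·(1 + W/w).
dₒ = 170 mm × (1 + 268/27.9) = 170 × 10.6057 ≈ 1802.975 mm = 180.297 cm.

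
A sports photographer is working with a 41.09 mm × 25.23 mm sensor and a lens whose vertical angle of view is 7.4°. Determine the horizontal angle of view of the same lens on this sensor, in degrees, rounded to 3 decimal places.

12.024°

From the vertical AOV: f = 25.23 / (2·tan(3.7°)) = 25.23 / 0.12933 ≈ 195.0760 mm.
Horizontal AOV = 2·arctan(41.09 / (2 × 195.0760)) = 2·arctan(0.10532) ≈ 12.0242°.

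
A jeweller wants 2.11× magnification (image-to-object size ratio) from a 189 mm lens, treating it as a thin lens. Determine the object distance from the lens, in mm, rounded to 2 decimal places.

278.57 mm

With m = dᵢ/dₒ and 1/f = 1/dₒ + 1/dᵢ, substituting dᵢ = m·dₒ gives 1/f = (1 + 1/m)/dₒ, hence dₒ = f·(1 + 1/m).
dₒ = 189 × (1 + 1/2.11) = 189 × 1.47393 ≈ 278.573 mm.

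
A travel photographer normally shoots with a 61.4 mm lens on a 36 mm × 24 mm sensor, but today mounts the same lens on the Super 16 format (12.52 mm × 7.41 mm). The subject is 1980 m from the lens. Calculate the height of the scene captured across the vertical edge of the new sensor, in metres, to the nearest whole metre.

The focal length stays 61.4 mm; the relevant sensor dimension is now h = 7.41 mm. Object distance dₒ = 1980 m = 1.98e+06 mm.
Thin-lens field height W = h·(dₒ − f)/f = 7.41 × (1.98e+06 − 61.4)/61.4 ≈ 238946.987 mm = 238.947 m.

239 m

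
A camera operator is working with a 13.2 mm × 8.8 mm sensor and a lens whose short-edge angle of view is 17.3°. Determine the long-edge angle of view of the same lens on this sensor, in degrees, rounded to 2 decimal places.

25.71°

From the short-edge AOV: f = 8.8 / (2·tan(8.65°)) = 8.8 / 0.30426 ≈ 28.9229 mm.
Long-edge AOV = 2·arctan(13.2 / (2 × 28.9229)) = 2·arctan(0.22819) ≈ 25.7088°.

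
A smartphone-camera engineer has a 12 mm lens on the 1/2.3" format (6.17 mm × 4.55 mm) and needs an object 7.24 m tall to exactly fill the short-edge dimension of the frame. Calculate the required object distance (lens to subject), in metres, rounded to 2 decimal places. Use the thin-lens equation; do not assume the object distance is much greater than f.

19.11 m

W: 7.24 m = 7240 mm.
Magnification m = h/W = dᵢ/dₒ; combined with 1/f = 1/dₒ + 1/dᵢ this gives dₒ = f·(1 + W/h).
dₒ = 12 mm × (1 + 7240/4.55) = 12 × 1592.2088 ≈ 19106.505 mm = 19.1065 m.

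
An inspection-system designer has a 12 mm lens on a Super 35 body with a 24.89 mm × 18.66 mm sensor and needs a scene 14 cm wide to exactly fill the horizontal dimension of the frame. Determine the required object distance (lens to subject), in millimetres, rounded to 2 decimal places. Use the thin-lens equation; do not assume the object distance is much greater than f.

79.50 mm

W: 14 cm = 140 mm.
Magnification m = w/W = dᵢ/dₒ; combined with 1/f = 1/dₒ + 1/dᵢ this gives dₒ = f·(1 + W/w).
dₒ = 12 mm × (1 + 140/24.89) = 12 × 6.6247 ≈ 79.497 mm.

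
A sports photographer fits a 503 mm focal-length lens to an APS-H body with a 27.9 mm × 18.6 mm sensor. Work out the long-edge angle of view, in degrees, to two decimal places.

Angle of view α = 2·arctan(w/2f) with w = 27.9 mm and f = 503 mm.
w/2f = 0.02773; arctan(0.02773) ≈ 1.5886°, so α ≈ 3.1772°.

3.18°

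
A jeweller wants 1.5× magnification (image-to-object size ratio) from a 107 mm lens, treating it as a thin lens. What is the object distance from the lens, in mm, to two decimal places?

With m = dᵢ/dₒ and 1/f = 1/dₒ + 1/dᵢ, substituting dᵢ = m·dₒ gives 1/f = (1 + 1/m)/dₒ, hence dₒ = f·(1 + 1/m).
dₒ = 107 × (1 + 1/1.5) = 107 × 1.66667 ≈ 178.333 mm.

178.33 mm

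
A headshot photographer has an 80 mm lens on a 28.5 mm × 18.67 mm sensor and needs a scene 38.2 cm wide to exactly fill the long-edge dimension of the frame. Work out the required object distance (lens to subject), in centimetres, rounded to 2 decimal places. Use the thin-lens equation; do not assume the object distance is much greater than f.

115.23 cm

W: 38.2 cm = 382 mm.
Magnification m = w/W = dᵢ/dₒ; combined with 1/f = 1/dₒ + 1/dᵢ this gives dₒ = f·(1 + W/w).
dₒ = 80 mm × (1 + 382/28.5) = 80 × 14.4035 ≈ 1152.281 mm = 115.228 cm.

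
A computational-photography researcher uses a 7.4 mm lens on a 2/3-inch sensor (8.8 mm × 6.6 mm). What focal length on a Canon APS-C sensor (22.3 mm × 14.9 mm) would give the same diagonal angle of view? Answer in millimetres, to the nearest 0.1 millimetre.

Sensor diagonal = √(8.8² + 6.6²) = √121.0000 ≈ 11.0000 mm.
Sensor diagonal = √(22.3² + 14.9²) = √719.3000 ≈ 26.8198 mm.
Equal angle of view means equal diagonal/f ratio, so f₂ = f₁ · (diagonal₂/diagonal₁) = 7.4 × 26.8198/11.0000.
f₂ = 7.4 × 2.43816 ≈ 18.042 mm.

18.0 mm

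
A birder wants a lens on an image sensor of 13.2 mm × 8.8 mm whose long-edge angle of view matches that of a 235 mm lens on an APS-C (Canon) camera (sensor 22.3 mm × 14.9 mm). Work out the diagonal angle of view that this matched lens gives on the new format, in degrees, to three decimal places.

6.527°

Equal long-edge AOV ⇒ f₂ = f₁ · 13.2/22.3 = 235 × 0.59193 ≈ 139.1031 mm.
Sensor diagonal = √(13.2² + 8.8²) = √251.6800 ≈ 15.8644 mm.
Diagonal AOV on the new format = 2·arctan(15.8644 / (2 × 139.1031)) = 2·arctan(0.05702) ≈ 6.5274°.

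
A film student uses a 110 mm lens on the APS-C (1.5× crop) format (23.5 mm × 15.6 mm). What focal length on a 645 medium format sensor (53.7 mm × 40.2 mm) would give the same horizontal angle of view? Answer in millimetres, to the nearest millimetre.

Equal angle of view means equal width/f ratio, so f₂ = f₁ · (width₂/width₁) = 110 × 53.7/23.5.
f₂ = 110 × 2.28511 ≈ 251.362 mm.

251 mm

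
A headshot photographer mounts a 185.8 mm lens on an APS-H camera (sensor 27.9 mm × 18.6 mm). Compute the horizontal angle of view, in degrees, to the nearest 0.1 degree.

Angle of view α = 2·arctan(w/2f) with w = 27.9 mm and f = 185.8 mm.
w/2f = 0.07508; arctan(0.07508) ≈ 4.2938°, so α ≈ 8.5875°.

8.6°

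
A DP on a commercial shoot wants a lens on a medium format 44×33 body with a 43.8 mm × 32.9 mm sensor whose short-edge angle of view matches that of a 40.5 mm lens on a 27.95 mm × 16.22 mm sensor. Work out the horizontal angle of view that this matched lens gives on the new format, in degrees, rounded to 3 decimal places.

Equal short-edge AOV ⇒ f₂ = f₁ · 32.9/16.22 = 40.5 × 2.02836 ≈ 82.1486 mm.
Horizontal AOV on the new format = 2·arctan(43.8 / (2 × 82.1486)) = 2·arctan(0.26659) ≈ 29.8546°.

29.855°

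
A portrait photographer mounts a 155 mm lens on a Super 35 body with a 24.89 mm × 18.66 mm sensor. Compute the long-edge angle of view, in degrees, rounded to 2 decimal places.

9.18°

Angle of view α = 2·arctan(w/2f) with w = 24.89 mm and f = 155 mm.
w/2f = 0.08029; arctan(0.08029) ≈ 4.5904°, so α ≈ 9.1809°.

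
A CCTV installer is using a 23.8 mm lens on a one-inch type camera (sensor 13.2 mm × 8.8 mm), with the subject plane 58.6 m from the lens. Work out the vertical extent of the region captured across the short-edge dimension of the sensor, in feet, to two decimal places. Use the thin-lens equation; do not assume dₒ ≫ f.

71.06 ft

dₒ: 58.6 m = 58600 mm.
Similar triangles through the lens centre give W/dₒ = h/dᵢ; with 1/f = 1/dₒ + 1/dᵢ this gives W = h·(dₒ − f)/f.
W = 8.8 mm × (58600 − 23.8) / 23.8 = 8.8 × 2461.1849 ≈ 21658.427 mm = 21658.427/304.8 ft = 71.0578 ft.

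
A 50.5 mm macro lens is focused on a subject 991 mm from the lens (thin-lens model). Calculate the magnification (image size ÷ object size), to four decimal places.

Thin lens: 1/f = 1/dₒ + 1/dᵢ → 1/dᵢ = 1/50.5 − 1/991 = 0.0187929 mm⁻¹, so dᵢ ≈ 53.2116 mm.
Magnification m = dᵢ/dₒ = 53.2116/991 ≈ 0.05369.

0.0537×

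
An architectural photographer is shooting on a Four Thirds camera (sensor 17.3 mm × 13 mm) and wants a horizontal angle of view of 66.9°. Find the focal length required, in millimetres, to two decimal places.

From α = 2·arctan(w/2f) we get f = w / (2·tan(α/2)).
With w = 17.3 mm and α/2 = 33.45°, tan(α/2) ≈ 0.66063, so f ≈ 17.3 / 1.32126 ≈ 13.0935 mm.

13.09 mm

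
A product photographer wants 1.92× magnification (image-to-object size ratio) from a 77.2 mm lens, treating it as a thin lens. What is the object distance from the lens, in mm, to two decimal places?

With m = dᵢ/dₒ and 1/f = 1/dₒ + 1/dᵢ, substituting dᵢ = m·dₒ gives 1/f = (1 + 1/m)/dₒ, hence dₒ = f·(1 + 1/m).
dₒ = 77.2 × (1 + 1/1.92) = 77.2 × 1.52083 ≈ 117.408 mm.

117.41 mm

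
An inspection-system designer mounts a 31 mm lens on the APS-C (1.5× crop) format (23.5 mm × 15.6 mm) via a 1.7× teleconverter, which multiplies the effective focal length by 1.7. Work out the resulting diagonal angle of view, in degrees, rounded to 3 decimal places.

Effective focal length f = 31 × 1.7 = 52.7 mm.
Sensor diagonal = √(23.5² + 15.6²) = √795.6100 ≈ 28.2066 mm.
α = 2·arctan(28.207 / (2 × 52.7)) = 2·arctan(0.26761) ≈ 29.9642°.

29.964°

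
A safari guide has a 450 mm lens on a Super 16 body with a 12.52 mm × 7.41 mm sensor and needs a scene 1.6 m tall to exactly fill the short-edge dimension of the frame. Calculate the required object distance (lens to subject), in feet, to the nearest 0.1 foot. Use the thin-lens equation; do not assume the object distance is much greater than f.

320.3 ft

W: 1.6 m = 1600 mm.
Magnification m = h/W = dᵢ/dₒ; combined with 1/f = 1/dₒ + 1/dᵢ this gives dₒ = f·(1 + W/h).
dₒ = 450 mm × (1 + 1600/7.41) = 450 × 216.9244 ≈ 97615.992 mm = 97615.992/304.8 ft = 320.262 ft.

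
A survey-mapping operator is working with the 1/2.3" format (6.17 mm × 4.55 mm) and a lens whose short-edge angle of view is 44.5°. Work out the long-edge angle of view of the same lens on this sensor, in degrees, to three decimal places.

From the short-edge AOV: f = 4.55 / (2·tan(22.25°)) = 4.55 / 0.81822 ≈ 5.5608 mm.
Long-edge AOV = 2·arctan(6.17 / (2 × 5.5608)) = 2·arctan(0.55477) ≈ 58.0406°.

58.041°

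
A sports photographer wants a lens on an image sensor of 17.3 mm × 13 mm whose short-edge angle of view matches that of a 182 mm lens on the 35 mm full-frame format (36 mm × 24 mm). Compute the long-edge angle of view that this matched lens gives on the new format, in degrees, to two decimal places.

Equal short-edge AOV ⇒ f₂ = f₁ · 13/24 = 182 × 0.54167 ≈ 98.5833 mm.
Long-edge AOV on the new format = 2·arctan(17.3 / (2 × 98.5833)) = 2·arctan(0.08774) ≈ 10.0289°.

10.03°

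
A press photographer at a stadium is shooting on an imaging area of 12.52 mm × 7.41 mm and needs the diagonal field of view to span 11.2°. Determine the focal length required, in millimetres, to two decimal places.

Sensor diagonal = √(12.52² + 7.41²) = √211.6585 ≈ 14.5485 mm.
From α = 2·arctan(d/2f) we get f = d / (2·tan(α/2)).
With d = 14.5485 mm and α/2 = 5.6°, tan(α/2) ≈ 0.09805, so f ≈ 14.5485 / 0.19610 ≈ 74.1885 mm.

74.19 mm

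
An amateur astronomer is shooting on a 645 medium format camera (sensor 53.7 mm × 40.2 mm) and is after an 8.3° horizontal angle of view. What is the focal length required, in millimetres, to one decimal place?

From α = 2·arctan(w/2f) we get f = w / (2·tan(α/2)).
With w = 53.7 mm and α/2 = 4.15°, tan(α/2) ≈ 0.07256, so f ≈ 53.7 / 0.14512 ≈ 370.0483 mm.

370.0 mm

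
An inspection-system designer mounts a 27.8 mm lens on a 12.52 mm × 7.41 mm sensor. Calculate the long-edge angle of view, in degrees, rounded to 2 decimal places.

25.38°

Angle of view α = 2·arctan(w/2f) with w = 12.52 mm and f = 27.8 mm.
w/2f = 0.22518; arctan(0.22518) ≈ 12.6902°, so α ≈ 25.3804°.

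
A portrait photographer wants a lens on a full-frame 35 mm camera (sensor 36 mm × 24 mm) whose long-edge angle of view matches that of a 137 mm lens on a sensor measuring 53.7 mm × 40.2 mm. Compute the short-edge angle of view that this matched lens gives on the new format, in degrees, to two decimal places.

Equal long-edge AOV ⇒ f₂ = f₁ · 36/53.7 = 137 × 0.67039 ≈ 91.8436 mm.
Short-edge AOV on the new format = 2·arctan(24 / (2 × 91.8436)) = 2·arctan(0.13066) ≈ 14.8878°.

14.89°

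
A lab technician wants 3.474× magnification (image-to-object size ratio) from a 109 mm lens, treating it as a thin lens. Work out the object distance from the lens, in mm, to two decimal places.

With m = dᵢ/dₒ and 1/f = 1/dₒ + 1/dᵢ, substituting dᵢ = m·dₒ gives 1/f = (1 + 1/m)/dₒ, hence dₒ = f·(1 + 1/m).
dₒ = 109 × (1 + 1/3.474) = 109 × 1.28785 ≈ 140.376 mm.

140.38 mm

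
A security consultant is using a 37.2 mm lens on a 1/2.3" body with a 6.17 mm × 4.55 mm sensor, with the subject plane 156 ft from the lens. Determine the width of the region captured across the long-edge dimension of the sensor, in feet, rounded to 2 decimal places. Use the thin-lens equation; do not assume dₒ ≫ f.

dₒ: 156 ft × 304.8 mm/ft = 47548.80 mm.
Similar triangles through the lens centre give W/dₒ = w/dᵢ; with 1/f = 1/dₒ + 1/dᵢ this gives W = w·(dₒ − f)/f.
W = 6.17 mm × (47548.8 − 37.2) / 37.2 = 6.17 × 1277.1935 ≈ 7880.284 mm = 7880.284/304.8 ft = 25.854 ft.

25.85 ft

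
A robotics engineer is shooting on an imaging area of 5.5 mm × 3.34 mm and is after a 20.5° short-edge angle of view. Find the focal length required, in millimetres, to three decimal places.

From α = 2·arctan(h/2f) we get f = h / (2·tan(α/2)).
With h = 3.34 mm and α/2 = 10.25°, tan(α/2) ≈ 0.18083, so f ≈ 3.34 / 0.36166 ≈ 9.2352 mm.

9.235 mm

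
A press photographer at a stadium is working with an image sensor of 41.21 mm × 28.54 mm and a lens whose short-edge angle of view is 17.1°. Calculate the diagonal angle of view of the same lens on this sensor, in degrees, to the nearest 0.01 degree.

29.58°

From the short-edge AOV: f = 28.54 / (2·tan(8.55°)) = 28.54 / 0.30069 ≈ 94.9161 mm.
Sensor diagonal = √(41.21² + 28.54²) = √2512.7957 ≈ 50.1278 mm.
Diagonal AOV = 2·arctan(50.1278 / (2 × 94.9161)) = 2·arctan(0.26406) ≈ 29.5842°.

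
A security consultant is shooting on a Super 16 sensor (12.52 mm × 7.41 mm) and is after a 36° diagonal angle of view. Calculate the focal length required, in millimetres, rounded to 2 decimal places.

Sensor diagonal = √(12.52² + 7.41²) = √211.6585 ≈ 14.5485 mm.
From α = 2·arctan(d/2f) we get f = d / (2·tan(α/2)).
With d = 14.5485 mm and α/2 = 18°, tan(α/2) ≈ 0.32492, so f ≈ 14.5485 / 0.64984 ≈ 22.3878 mm.

22.39 mm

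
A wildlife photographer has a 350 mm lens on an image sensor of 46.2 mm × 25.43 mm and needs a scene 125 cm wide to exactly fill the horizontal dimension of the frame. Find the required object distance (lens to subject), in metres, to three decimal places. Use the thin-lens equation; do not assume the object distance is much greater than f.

9.820 m

W: 125 cm = 1250 mm.
Magnification m = w/W = dᵢ/dₒ; combined with 1/f = 1/dₒ + 1/dᵢ this gives dₒ = f·(1 + W/w).
dₒ = 350 mm × (1 + 1250/46.2) = 350 × 28.0563 ≈ 9819.697 mm = 9.8197 m.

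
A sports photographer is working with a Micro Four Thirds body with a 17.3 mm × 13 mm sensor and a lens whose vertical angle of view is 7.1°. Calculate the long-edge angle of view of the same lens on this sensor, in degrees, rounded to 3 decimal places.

From the vertical AOV: f = 13 / (2·tan(3.55°)) = 13 / 0.12408 ≈ 104.7735 mm.
Long-edge AOV = 2·arctan(17.3 / (2 × 104.7735)) = 2·arctan(0.08256) ≈ 9.4392°.

9.439°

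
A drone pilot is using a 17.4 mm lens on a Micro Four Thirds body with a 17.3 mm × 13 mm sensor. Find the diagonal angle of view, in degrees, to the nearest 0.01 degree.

Sensor diagonal = √(17.3² + 13²) = √468.2900 ≈ 21.6400 mm.
Angle of view α = 2·arctan(d/2f) with d = 21.6400 mm and f = 17.4 mm.
d/2f = 0.62184; arctan(0.62184) ≈ 31.8750°, so α ≈ 63.7499°.

63.75°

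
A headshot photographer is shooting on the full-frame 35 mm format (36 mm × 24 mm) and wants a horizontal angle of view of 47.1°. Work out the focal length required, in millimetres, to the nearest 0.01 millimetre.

From α = 2·arctan(w/2f) we get f = w / (2·tan(α/2)).
With w = 36 mm and α/2 = 23.55°, tan(α/2) ≈ 0.43585, so f ≈ 36 / 0.87170 ≈ 41.2986 mm.

41.30 mm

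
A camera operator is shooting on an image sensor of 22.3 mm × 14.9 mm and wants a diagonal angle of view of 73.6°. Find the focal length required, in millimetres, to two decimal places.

17.93 mm

Sensor diagonal = √(22.3² + 14.9²) = √719.3000 ≈ 26.8198 mm.
From α = 2·arctan(d/2f) we get f = d / (2·tan(α/2)).
With d = 26.8198 mm and α/2 = 36.8°, tan(α/2) ≈ 0.74810, so f ≈ 26.8198 / 1.49619 ≈ 17.9254 mm.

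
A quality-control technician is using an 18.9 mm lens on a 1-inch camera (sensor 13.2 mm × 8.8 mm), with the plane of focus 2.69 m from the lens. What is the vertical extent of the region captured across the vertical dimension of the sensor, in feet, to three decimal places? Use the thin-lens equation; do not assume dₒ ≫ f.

4.080 ft

dₒ: 2.69 m = 2690 mm.
Similar triangles through the lens centre give W/dₒ = h/dᵢ; with 1/f = 1/dₒ + 1/dᵢ this gives W = h·(dₒ − f)/f.
W = 8.8 mm × (2690 − 18.9) / 18.9 = 8.8 × 141.3280 ≈ 1243.687 mm = 1243.687/304.8 ft = 4.08034 ft.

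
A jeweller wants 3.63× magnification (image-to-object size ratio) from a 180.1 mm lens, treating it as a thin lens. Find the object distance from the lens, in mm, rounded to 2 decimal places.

With m = dᵢ/dₒ and 1/f = 1/dₒ + 1/dᵢ, substituting dᵢ = m·dₒ gives 1/f = (1 + 1/m)/dₒ, hence dₒ = f·(1 + 1/m).
dₒ = 180.1 × (1 + 1/3.63) = 180.1 × 1.27548 ≈ 229.714 mm.

229.71 mm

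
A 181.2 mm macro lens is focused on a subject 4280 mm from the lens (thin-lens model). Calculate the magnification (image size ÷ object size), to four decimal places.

0.0442×

Thin lens: 1/f = 1/dₒ + 1/dᵢ → 1/dᵢ = 1/181.2 − 1/4280 = 0.0052851 mm⁻¹, so dᵢ ≈ 189.2105 mm.
Magnification m = dᵢ/dₒ = 189.2105/4280 ≈ 0.04421.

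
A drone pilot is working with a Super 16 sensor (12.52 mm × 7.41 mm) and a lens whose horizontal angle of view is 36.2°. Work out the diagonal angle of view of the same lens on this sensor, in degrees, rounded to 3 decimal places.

41.594°

From the horizontal AOV: f = 12.52 / (2·tan(18.1°)) = 12.52 / 0.65370 ≈ 19.1525 mm.
Sensor diagonal = √(12.52² + 7.41²) = √211.6585 ≈ 14.5485 mm.
Diagonal AOV = 2·arctan(14.5485 / (2 × 19.1525)) = 2·arctan(0.37981) ≈ 41.5942°.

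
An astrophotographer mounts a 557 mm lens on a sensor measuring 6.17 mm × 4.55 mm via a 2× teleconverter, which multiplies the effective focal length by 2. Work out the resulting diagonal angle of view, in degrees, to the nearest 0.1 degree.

0.4°

Effective focal length f = 557 × 2 = 1114 mm.
Sensor diagonal = √(6.17² + 4.55²) = √58.7714 ≈ 7.6663 mm.
α = 2·arctan(7.666 / (2 × 1114)) = 2·arctan(0.00344) ≈ 0.3943°.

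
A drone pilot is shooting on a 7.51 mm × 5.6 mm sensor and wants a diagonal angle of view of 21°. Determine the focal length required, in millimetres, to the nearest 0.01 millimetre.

Sensor diagonal = √(7.51² + 5.6²) = √87.7601 ≈ 9.3680 mm.
From α = 2·arctan(d/2f) we get f = d / (2·tan(α/2)).
With d = 9.3680 mm and α/2 = 10.5°, tan(α/2) ≈ 0.18534, so f ≈ 9.3680 / 0.37068 ≈ 25.2727 mm.

25.27 mm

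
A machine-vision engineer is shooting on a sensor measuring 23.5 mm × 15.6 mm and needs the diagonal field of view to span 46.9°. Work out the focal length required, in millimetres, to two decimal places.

Sensor diagonal = √(23.5² + 15.6²) = √795.6100 ≈ 28.2066 mm.
From α = 2·arctan(d/2f) we get f = d / (2·tan(α/2)).
With d = 28.2066 mm and α/2 = 23.45°, tan(α/2) ≈ 0.43378, so f ≈ 28.2066 / 0.86755 ≈ 32.5129 mm.

32.51 mm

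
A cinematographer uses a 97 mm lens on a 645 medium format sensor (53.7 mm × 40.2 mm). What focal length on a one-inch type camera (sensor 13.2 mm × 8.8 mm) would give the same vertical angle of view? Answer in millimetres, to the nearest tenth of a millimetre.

21.2 mm

Equal angle of view means equal height/f ratio, so f₂ = f₁ · (height₂/height₁) = 97 × 8.8/40.2.
f₂ = 97 × 0.21891 ≈ 21.234 mm.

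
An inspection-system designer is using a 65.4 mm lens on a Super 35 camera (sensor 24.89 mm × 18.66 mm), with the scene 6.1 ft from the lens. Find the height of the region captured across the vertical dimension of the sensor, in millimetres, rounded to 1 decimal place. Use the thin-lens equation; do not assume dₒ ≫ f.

dₒ: 6.1 ft × 304.8 mm/ft = 1859.28 mm.
Similar triangles through the lens centre give W/dₒ = h/dᵢ; with 1/f = 1/dₒ + 1/dᵢ this gives W = h·(dₒ − f)/f.
W = 18.66 mm × (1859.28 − 65.4) / 65.4 = 18.66 × 27.4294 ≈ 511.832 mm.

511.8 mm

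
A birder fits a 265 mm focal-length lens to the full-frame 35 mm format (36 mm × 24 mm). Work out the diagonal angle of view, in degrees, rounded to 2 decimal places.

9.33°

Sensor diagonal = √(36² + 24²) = √1872.0000 ≈ 43.2666 mm.
Angle of view α = 2·arctan(d/2f) with d = 43.2666 mm and f = 265 mm.
d/2f = 0.08164; arctan(0.08164) ≈ 4.6670°, so α ≈ 9.3340°.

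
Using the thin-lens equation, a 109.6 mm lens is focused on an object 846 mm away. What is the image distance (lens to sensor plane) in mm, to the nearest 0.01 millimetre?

1/dᵢ = 1/f − 1/dₒ = 1/109.6 − 1/846 = 0.0079421 mm⁻¹.
dᵢ = 1/0.0079421 ≈ 125.9120 mm.

125.91 mm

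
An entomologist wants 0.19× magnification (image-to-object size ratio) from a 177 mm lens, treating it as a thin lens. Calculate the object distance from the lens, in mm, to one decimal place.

1108.6 mm

With m = dᵢ/dₒ and 1/f = 1/dₒ + 1/dᵢ, substituting dᵢ = m·dₒ gives 1/f = (1 + 1/m)/dₒ, hence dₒ = f·(1 + 1/m).
dₒ = 177 × (1 + 1/0.19) = 177 × 6.26316 ≈ 1108.579 mm.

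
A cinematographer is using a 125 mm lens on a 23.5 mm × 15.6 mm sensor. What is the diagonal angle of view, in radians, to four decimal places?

Sensor diagonal = √(23.5² + 15.6²) = √795.6100 ≈ 28.2066 mm.
Angle of view α = 2·arctan(d/2f) with d = 28.2066 mm and f = 125 mm.
d/2f = 0.11283; arctan(0.11283) ≈ 0.1124 rad, so α ≈ 0.2247 rad.

0.2247 rad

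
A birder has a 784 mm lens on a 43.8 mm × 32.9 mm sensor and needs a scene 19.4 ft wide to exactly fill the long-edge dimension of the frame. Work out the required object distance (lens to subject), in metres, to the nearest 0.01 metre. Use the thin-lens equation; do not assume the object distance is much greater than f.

106.63 m

W: 19.4 ft × 304.8 mm/ft = 5913.12 mm.
Magnification m = w/W = dᵢ/dₒ; combined with 1/f = 1/dₒ + 1/dᵢ this gives dₒ = f·(1 + W/w).
dₒ = 784 mm × (1 + 5913.12/43.8) = 784 × 136.0027 ≈ 106626.145 mm = 106.626 m.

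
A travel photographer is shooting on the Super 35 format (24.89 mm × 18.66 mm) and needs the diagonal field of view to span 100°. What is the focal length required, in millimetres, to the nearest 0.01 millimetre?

Sensor diagonal = √(24.89² + 18.66²) = √967.7077 ≈ 31.1080 mm.
From α = 2·arctan(d/2f) we get f = d / (2·tan(α/2)).
With d = 31.1080 mm and α/2 = 50°, tan(α/2) ≈ 1.19175, so f ≈ 31.1080 / 2.38351 ≈ 13.0514 mm.

13.05 mm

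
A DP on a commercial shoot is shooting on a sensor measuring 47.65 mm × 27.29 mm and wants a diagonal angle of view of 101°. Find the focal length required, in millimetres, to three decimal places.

Sensor diagonal = √(47.65² + 27.29²) = √3015.2666 ≈ 54.9114 mm.
From α = 2·arctan(d/2f) we get f = d / (2·tan(α/2)).
With d = 54.9114 mm and α/2 = 50.5°, tan(α/2) ≈ 1.21310, so f ≈ 54.9114 / 2.42619 ≈ 22.6328 mm.

22.633 mm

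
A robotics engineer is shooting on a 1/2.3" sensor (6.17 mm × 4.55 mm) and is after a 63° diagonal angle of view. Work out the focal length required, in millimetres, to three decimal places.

6.255 mm

Sensor diagonal = √(6.17² + 4.55²) = √58.7714 ≈ 7.6663 mm.
From α = 2·arctan(d/2f) we get f = d / (2·tan(α/2)).
With d = 7.6663 mm and α/2 = 31.5°, tan(α/2) ≈ 0.61280, so f ≈ 7.6663 / 1.22560 ≈ 6.2551 mm.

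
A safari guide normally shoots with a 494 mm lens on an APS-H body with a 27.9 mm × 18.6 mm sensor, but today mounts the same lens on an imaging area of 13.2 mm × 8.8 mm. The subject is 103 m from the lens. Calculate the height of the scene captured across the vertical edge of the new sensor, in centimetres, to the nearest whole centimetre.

183 cm

The focal length stays 494 mm; the relevant sensor dimension is now h = 8.8 mm. Object distance dₒ = 103 m = 103000 mm.
Thin-lens field height W = h·(dₒ − f)/f = 8.8 × (103000 − 494)/494 ≈ 1826.018 mm = 182.602 cm.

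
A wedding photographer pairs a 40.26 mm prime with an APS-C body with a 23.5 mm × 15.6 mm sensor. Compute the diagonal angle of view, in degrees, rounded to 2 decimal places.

Sensor diagonal = √(23.5² + 15.6²) = √795.6100 ≈ 28.2066 mm.
Angle of view α = 2·arctan(d/2f) with d = 28.2066 mm and f = 40.26 mm.
d/2f = 0.35031; arctan(0.35031) ≈ 19.3056°, so α ≈ 38.6112°.

38.61°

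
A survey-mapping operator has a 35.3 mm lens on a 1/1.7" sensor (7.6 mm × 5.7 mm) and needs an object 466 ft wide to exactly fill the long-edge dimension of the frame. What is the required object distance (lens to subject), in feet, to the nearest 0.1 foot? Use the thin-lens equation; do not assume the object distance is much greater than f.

W: 466 ft × 304.8 mm/ft = 142036.80 mm.
Magnification m = w/W = dᵢ/dₒ; combined with 1/f = 1/dₒ + 1/dᵢ this gives dₒ = f·(1 + W/w).
dₒ = 35.3 mm × (1 + 142037/7.6) = 35.3 × 18690.0520 ≈ 659758.837 mm = 659758.837/304.8 ft = 2164.56 ft.

2164.6 ft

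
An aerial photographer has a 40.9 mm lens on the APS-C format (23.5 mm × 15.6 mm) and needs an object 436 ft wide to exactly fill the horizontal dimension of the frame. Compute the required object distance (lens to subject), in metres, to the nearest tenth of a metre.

W: 436 ft × 304.8 mm/ft = 132892.80 mm.
Magnification m = w/W = dᵢ/dₒ; combined with 1/f = 1/dₒ + 1/dᵢ this gives dₒ = f·(1 + W/w).
dₒ = 40.9 mm × (1 + 132893/23.5) = 40.9 × 5656.0126 ≈ 231330.915 mm = 231.331 m.

231.3 m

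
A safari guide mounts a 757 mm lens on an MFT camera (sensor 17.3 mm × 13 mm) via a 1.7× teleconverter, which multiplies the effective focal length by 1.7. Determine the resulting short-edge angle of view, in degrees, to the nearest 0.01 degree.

0.58°

Effective focal length f = 757 × 1.7 = 1286.9 mm.
α = 2·arctan(13 / (2 × 1286.9)) = 2·arctan(0.00505) ≈ 0.5788°.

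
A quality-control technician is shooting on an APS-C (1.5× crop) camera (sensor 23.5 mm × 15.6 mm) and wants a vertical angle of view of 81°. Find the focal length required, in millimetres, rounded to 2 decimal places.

9.13 mm

From α = 2·arctan(h/2f) we get f = h / (2·tan(α/2)).
With h = 15.6 mm and α/2 = 40.5°, tan(α/2) ≈ 0.85408, so f ≈ 15.6 / 1.70816 ≈ 9.1326 mm.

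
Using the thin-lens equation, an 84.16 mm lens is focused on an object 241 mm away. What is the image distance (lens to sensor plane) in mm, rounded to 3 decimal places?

1/dᵢ = 1/f − 1/dₒ = 1/84.16 − 1/241 = 0.0077328 mm⁻¹.
dᵢ = 1/0.0077328 ≈ 129.3201 mm.

129.320 mm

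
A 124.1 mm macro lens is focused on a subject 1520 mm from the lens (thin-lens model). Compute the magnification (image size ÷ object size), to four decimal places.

0.0889×

Thin lens: 1/f = 1/dₒ + 1/dᵢ → 1/dᵢ = 1/124.1 − 1/1520 = 0.0074001 mm⁻¹, so dᵢ ≈ 135.1329 mm.
Magnification m = dᵢ/dₒ = 135.1329/1520 ≈ 0.08890.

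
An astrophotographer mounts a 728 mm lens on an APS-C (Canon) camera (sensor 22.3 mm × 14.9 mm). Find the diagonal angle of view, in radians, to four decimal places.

Sensor diagonal = √(22.3² + 14.9²) = √719.3000 ≈ 26.8198 mm.
Angle of view α = 2·arctan(d/2f) with d = 26.8198 mm and f = 728 mm.
d/2f = 0.01842; arctan(0.01842) ≈ 0.0184 rad, so α ≈ 0.0368 rad.

0.0368 rad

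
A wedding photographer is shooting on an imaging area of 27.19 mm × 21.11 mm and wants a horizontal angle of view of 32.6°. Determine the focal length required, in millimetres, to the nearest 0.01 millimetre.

From α = 2·arctan(w/2f) we get f = w / (2·tan(α/2)).
With w = 27.19 mm and α/2 = 16.3°, tan(α/2) ≈ 0.29242, so f ≈ 27.19 / 0.58484 ≈ 46.4913 mm.

46.49 mm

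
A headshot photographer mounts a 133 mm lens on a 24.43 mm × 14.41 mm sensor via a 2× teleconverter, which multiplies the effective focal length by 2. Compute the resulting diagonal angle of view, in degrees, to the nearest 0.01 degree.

Effective focal length f = 133 × 2 = 266 mm.
Sensor diagonal = √(24.43² + 14.41²) = √804.4730 ≈ 28.3632 mm.
α = 2·arctan(28.363 / (2 × 266)) = 2·arctan(0.05331) ≈ 6.1036°.

6.10°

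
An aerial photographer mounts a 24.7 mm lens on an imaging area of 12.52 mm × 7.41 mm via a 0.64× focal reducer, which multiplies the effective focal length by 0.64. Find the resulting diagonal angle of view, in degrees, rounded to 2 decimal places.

49.42°

Effective focal length f = 24.7 × 0.64 = 15.808 mm.
Sensor diagonal = √(12.52² + 7.41²) = √211.6585 ≈ 14.5485 mm.
α = 2·arctan(14.548 / (2 × 15.808)) = 2·arctan(0.46016) ≈ 49.4202°.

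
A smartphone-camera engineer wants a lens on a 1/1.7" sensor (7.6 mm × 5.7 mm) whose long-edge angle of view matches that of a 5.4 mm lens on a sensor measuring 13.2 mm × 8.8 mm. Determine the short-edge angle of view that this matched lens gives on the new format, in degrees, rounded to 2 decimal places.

85.02°

Equal long-edge AOV ⇒ f₂ = f₁ · 7.6/13.2 = 5.4 × 0.57576 ≈ 3.1091 mm.
Short-edge AOV on the new format = 2·arctan(5.7 / (2 × 3.1091)) = 2·arctan(0.91667) ≈ 85.0209°.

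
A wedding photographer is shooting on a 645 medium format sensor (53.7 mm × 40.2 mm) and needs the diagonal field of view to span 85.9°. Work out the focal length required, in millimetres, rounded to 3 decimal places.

Sensor diagonal = √(53.7² + 40.2²) = √4499.7300 ≈ 67.0800 mm.
From α = 2·arctan(d/2f) we get f = d / (2·tan(α/2)).
With d = 67.0800 mm and α/2 = 42.95°, tan(α/2) ≈ 0.93088, so f ≈ 67.0800 / 1.86177 ≈ 36.0302 mm.

36.030 mm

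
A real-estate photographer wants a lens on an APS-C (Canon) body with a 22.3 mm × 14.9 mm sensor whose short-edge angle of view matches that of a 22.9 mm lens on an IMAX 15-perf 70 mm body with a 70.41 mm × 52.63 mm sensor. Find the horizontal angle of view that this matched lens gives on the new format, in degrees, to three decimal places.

119.648°

Equal short-edge AOV ⇒ f₂ = f₁ · 14.9/52.63 = 22.9 × 0.28311 ≈ 6.4832 mm.
Horizontal AOV on the new format = 2·arctan(22.3 / (2 × 6.4832)) = 2·arctan(1.71983) ≈ 119.6481°.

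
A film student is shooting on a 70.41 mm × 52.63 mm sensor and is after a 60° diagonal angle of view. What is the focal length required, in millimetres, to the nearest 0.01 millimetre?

Sensor diagonal = √(70.41² + 52.63²) = √7727.4850 ≈ 87.9061 mm.
From α = 2·arctan(d/2f) we get f = d / (2·tan(α/2)).
With d = 87.9061 mm and α/2 = 30°, tan(α/2) ≈ 0.57735, so f ≈ 87.9061 / 1.15470 ≈ 76.1289 mm.

76.13 mm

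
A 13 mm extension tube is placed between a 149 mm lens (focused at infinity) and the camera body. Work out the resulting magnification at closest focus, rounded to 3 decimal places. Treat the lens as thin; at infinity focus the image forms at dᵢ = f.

0.087×

The tube moves the image plane from f to f + e, so dᵢ = 149 + 13 = 162 mm. Focus is achieved when 1/f = 1/dₒ + 1/dᵢ, giving dₒ = 1/(1/f − 1/(f+e)).
Magnification m = dᵢ/dₒ = (f+e)·(1/f − 1/(f+e)) = e/f = 13/149 ≈ 0.0872.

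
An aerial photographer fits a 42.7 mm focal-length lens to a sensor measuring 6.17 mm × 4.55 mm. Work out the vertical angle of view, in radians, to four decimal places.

Angle of view α = 2·arctan(h/2f) with h = 4.55 mm and f = 42.7 mm.
h/2f = 0.05328; arctan(0.05328) ≈ 0.0532 rad, so α ≈ 0.1065 rad.

0.1065 rad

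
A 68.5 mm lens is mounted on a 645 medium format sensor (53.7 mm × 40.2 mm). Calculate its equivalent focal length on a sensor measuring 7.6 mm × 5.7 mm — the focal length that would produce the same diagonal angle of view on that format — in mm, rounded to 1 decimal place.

9.7 mm

Sensor diagonal = √(53.7² + 40.2²) = √4499.7300 ≈ 67.0800 mm.
Sensor diagonal = √(7.6² + 5.7²) = √90.2500 ≈ 9.5000 mm.
Equal angle of view means equal diagonal/f ratio, so f₂ = f₁ · (diagonal₂/diagonal₁) = 68.5 × 9.5000/67.0800.
f₂ = 68.5 × 0.14162 ≈ 9.701 mm.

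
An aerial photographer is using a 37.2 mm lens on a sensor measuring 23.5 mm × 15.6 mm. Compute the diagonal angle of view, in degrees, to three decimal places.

41.525°

Sensor diagonal = √(23.5² + 15.6²) = √795.6100 ≈ 28.2066 mm.
Angle of view α = 2·arctan(d/2f) with d = 28.2066 mm and f = 37.2 mm.
d/2f = 0.37912; arctan(0.37912) ≈ 20.7627°, so α ≈ 41.5255°.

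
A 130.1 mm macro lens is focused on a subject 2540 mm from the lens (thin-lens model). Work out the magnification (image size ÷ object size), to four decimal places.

0.0540×

Thin lens: 1/f = 1/dₒ + 1/dᵢ → 1/dᵢ = 1/130.1 − 1/2540 = 0.0072927 mm⁻¹, so dᵢ ≈ 137.1235 mm.
Magnification m = dᵢ/dₒ = 137.1235/2540 ≈ 0.05399.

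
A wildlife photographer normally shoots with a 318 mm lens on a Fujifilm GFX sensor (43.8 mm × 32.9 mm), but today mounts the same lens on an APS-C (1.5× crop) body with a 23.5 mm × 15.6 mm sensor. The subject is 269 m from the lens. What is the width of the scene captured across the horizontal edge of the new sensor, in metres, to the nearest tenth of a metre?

19.9 m

The focal length stays 318 mm; the relevant sensor dimension is now w = 23.5 mm. Object distance dₒ = 269 m = 269000 mm.
Thin-lens field width W = w·(dₒ − f)/f = 23.5 × (269000 − 318)/318 ≈ 19855.431 mm = 19.8554 m.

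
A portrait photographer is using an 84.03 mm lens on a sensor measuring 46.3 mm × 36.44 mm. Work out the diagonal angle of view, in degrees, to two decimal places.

38.64°

Sensor diagonal = √(46.3² + 36.44²) = √3471.5636 ≈ 58.9200 mm.
Angle of view α = 2·arctan(d/2f) with d = 58.9200 mm and f = 84.03 mm.
d/2f = 0.35059; arctan(0.35059) ≈ 19.3201°, so α ≈ 38.6402°.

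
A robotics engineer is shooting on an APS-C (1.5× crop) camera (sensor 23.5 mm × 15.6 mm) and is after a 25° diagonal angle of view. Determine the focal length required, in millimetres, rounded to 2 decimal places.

63.62 mm

Sensor diagonal = √(23.5² + 15.6²) = √795.6100 ≈ 28.2066 mm.
From α = 2·arctan(d/2f) we get f = d / (2·tan(α/2)).
With d = 28.2066 mm and α/2 = 12.5°, tan(α/2) ≈ 0.22169, so f ≈ 28.2066 / 0.44339 ≈ 63.6158 mm.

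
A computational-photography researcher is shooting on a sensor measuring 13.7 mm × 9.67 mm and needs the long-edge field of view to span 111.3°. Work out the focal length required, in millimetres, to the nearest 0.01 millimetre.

4.68 mm

From α = 2·arctan(w/2f) we get f = w / (2·tan(α/2)).
With w = 13.7 mm and α/2 = 55.65°, tan(α/2) ≈ 1.46320, so f ≈ 13.7 / 2.92640 ≈ 4.6815 mm.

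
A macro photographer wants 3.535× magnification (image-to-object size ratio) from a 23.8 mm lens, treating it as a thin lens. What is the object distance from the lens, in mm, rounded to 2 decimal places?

With m = dᵢ/dₒ and 1/f = 1/dₒ + 1/dᵢ, substituting dᵢ = m·dₒ gives 1/f = (1 + 1/m)/dₒ, hence dₒ = f·(1 + 1/m).
dₒ = 23.8 × (1 + 1/3.535) = 23.8 × 1.28289 ≈ 30.533 mm.

30.53 mm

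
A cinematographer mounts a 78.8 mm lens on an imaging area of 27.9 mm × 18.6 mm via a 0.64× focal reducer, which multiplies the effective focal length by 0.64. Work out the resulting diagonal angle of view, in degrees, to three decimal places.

Effective focal length f = 78.8 × 0.64 = 50.432 mm.
Sensor diagonal = √(27.9² + 18.6²) = √1124.3700 ≈ 33.5316 mm.
α = 2·arctan(33.532 / (2 × 50.432)) = 2·arctan(0.33244) ≈ 36.7781°.

36.778°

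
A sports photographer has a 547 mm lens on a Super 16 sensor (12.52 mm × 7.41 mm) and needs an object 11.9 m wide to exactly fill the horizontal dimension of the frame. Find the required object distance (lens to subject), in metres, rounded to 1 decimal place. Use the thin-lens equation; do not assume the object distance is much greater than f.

W: 11.9 m = 11900 mm.
Magnification m = w/W = dᵢ/dₒ; combined with 1/f = 1/dₒ + 1/dᵢ this gives dₒ = f·(1 + W/w).
dₒ = 547 mm × (1 + 11900/12.52) = 547 × 951.4792 ≈ 520459.141 mm = 520.459 m.

520.5 m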